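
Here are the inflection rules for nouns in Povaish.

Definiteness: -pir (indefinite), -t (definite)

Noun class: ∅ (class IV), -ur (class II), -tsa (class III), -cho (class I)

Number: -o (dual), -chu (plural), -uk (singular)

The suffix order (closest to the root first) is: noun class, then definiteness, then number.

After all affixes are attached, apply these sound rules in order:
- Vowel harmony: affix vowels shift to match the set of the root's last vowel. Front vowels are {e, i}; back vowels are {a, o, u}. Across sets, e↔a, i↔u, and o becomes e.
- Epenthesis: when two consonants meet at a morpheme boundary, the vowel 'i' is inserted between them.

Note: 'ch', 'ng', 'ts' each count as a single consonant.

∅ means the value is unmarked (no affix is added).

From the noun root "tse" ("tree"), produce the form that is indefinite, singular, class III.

tsetsepirik

Attach noun class class III -tsa → tsetsa.
Attach definiteness indefinite -pir → tsetsapir.
Attach number singular -uk → tsetsapiruk.
Apply vowel harmony: tsetsapiruk → tsetsepirik.
Epenthesis: no change.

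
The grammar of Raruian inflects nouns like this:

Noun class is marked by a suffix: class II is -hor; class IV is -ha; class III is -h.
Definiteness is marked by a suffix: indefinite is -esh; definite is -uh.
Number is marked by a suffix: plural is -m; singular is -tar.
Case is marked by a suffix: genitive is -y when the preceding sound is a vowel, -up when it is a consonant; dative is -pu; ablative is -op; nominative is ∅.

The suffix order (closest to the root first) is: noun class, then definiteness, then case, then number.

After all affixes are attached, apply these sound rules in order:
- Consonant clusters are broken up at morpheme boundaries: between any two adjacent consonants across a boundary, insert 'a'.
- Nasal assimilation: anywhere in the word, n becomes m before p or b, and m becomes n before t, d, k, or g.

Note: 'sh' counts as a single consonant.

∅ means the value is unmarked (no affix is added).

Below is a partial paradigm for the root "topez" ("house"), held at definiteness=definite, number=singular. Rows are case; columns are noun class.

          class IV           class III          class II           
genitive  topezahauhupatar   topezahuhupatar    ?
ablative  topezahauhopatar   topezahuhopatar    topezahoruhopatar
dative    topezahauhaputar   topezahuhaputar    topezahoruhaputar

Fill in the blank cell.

Attach noun class class II -hor → topezhor.
Attach definiteness definite -uh → topezhoruh.
Attach case genitive -up (after consonant 'h') → topezhoruhup.
Attach number singular -tar → topezhoruhuptar.
Apply epenthesis: topezhoruhuptar → topezahoruhupatar.
Nasal assimilation: no change.

topezahoruhupatar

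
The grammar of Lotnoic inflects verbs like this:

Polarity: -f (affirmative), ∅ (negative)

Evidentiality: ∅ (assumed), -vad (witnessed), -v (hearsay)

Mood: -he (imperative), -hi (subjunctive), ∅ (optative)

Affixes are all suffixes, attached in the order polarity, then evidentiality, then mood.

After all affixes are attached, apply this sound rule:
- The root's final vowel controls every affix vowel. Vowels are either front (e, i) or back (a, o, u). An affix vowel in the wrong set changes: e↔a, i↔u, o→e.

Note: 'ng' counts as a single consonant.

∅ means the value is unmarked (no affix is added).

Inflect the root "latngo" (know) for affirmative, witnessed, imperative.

Attach polarity affirmative -f → latngof.
Attach evidentiality witnessed -vad → latngofvad.
Attach mood imperative -he → latngofvadhe.
Apply vowel harmony: latngofvadhe → latngofvadha.

latngofvadha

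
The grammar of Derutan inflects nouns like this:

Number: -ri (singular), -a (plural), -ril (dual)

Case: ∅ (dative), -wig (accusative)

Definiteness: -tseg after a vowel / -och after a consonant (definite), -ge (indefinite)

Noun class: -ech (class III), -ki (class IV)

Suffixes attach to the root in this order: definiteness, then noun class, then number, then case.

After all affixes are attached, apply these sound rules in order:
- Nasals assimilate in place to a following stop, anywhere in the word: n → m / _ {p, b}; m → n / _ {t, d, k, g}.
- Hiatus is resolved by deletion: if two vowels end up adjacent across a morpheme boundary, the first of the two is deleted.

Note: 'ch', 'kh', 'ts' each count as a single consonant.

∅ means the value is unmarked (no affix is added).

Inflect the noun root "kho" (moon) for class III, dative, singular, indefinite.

Attach definiteness indefinite -ge → khoge.
Attach noun class class III -ech → khogeech.
Attach number singular -ri → khogeechri.
case = dative: zero marking, form stays khogeechri.
Nasal assimilation: no change.
Apply vowel deletion: khogeechri → khogechri.

khogechri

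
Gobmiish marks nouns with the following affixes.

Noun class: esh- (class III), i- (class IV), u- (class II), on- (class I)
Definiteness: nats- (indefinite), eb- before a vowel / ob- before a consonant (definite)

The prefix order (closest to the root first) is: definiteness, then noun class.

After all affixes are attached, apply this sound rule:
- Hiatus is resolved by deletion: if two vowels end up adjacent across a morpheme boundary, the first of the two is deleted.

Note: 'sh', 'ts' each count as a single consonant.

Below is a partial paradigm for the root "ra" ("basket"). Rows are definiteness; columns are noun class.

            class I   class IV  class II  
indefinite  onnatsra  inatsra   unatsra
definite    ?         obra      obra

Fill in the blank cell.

Attach definiteness definite ob- (before consonant 'r') → obra.
Attach noun class class I on- → onobra.
Vowel deletion: no change.

onobra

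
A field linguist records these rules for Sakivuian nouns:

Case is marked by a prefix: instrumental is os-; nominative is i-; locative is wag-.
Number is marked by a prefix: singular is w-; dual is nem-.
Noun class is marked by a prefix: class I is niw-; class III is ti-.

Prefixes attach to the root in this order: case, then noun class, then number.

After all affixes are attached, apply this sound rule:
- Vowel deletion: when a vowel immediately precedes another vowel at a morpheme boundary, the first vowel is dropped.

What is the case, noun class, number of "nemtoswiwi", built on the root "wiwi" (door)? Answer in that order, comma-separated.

Segment: nem-ti-os-wiwi.
case: os- → instrumental.
noun class: ti- → class III.
number: nem- → dual.

instrumental, class III, dual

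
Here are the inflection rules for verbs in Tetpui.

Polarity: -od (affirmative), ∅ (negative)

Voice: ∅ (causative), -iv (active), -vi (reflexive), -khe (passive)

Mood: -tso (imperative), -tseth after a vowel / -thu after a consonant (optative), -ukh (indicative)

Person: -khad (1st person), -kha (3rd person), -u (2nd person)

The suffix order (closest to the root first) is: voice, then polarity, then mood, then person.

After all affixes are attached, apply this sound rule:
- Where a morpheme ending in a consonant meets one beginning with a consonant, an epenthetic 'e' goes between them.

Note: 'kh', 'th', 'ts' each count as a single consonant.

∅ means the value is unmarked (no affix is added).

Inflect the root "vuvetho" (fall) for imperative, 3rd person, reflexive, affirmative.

Attach voice reflexive -vi → vuvethovi.
Attach polarity affirmative -od → vuvethoviod.
Attach mood imperative -tso → vuvethoviodtso.
Attach person 3rd person -kha → vuvethoviodtsokha.
Apply epenthesis: vuvethoviodtsokha → vuvethoviodetsokha.

vuvethoviodetsokha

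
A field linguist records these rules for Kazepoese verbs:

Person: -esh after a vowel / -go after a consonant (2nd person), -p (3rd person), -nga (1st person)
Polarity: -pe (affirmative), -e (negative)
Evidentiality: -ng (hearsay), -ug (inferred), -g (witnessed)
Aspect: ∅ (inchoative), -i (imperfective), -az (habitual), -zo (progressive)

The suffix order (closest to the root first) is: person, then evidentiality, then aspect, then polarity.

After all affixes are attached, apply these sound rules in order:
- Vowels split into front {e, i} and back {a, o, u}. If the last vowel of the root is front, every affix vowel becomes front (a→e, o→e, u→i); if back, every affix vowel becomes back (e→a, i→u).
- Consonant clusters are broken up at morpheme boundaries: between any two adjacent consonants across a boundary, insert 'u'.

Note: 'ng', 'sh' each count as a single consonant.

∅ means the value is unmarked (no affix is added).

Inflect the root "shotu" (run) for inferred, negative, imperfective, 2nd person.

Attach person 2nd person -esh (after vowel 'u') → shotuesh.
Attach evidentiality inferred -ug → shotueshug.
Attach aspect imperfective -i → shotueshugi.
Attach polarity negative -e → shotueshugie.
Apply vowel harmony: shotueshugie → shotuashugua.
Epenthesis: no change.

shotuashugua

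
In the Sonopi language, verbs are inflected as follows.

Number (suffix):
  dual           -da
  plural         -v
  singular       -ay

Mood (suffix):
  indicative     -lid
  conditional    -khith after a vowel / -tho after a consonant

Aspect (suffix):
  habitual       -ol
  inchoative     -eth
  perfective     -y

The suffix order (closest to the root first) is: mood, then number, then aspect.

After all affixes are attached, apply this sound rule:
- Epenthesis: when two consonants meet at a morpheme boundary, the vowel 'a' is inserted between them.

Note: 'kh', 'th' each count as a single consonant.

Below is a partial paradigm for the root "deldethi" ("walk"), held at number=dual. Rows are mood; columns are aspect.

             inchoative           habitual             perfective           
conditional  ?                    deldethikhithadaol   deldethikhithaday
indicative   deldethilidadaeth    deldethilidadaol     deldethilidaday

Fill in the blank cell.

deldethikhithadaeth

Attach mood conditional -khith (after vowel 'i') → deldethikhith.
Attach number dual -da → deldethikhithda.
Attach aspect inchoative -eth → deldethikhithdaeth.
Apply epenthesis: deldethikhithdaeth → deldethikhithadaeth.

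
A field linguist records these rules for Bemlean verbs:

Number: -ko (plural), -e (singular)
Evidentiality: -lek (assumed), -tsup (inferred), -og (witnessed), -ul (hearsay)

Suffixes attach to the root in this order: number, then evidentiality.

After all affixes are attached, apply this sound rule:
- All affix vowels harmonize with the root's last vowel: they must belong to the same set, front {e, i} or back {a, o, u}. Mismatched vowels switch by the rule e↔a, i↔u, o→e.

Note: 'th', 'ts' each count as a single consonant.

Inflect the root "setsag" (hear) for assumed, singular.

setsagalak

Attach number singular -e → setsage.
Attach evidentiality assumed -lek → setsagelek.
Apply vowel harmony: setsagelek → setsagalak.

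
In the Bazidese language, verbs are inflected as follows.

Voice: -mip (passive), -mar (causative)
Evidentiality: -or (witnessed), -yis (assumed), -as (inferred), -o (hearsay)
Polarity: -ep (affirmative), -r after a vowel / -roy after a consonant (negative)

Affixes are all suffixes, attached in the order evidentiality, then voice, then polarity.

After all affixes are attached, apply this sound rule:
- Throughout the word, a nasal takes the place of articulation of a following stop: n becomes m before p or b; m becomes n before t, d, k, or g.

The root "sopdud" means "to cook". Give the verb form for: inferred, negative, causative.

sopdudasmarroy

Attach evidentiality inferred -as → sopdudas.
Attach voice causative -mar → sopdudasmar.
Attach polarity negative -roy (after consonant 'r') → sopdudasmarroy.
Nasal assimilation: no change.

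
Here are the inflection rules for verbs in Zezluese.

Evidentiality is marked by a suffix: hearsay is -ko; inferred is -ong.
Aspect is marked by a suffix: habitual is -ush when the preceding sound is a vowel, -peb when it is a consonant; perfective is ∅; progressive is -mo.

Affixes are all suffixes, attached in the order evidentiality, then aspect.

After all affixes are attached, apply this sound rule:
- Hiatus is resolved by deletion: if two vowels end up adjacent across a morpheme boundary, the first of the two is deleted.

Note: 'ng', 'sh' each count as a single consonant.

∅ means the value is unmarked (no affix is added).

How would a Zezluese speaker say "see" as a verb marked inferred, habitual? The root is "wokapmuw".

Attach evidentiality inferred -ong → wokapmuwong.
Attach aspect habitual -peb (after consonant 'ng') → wokapmuwongpeb.
Vowel deletion: no change.

wokapmuwongpeb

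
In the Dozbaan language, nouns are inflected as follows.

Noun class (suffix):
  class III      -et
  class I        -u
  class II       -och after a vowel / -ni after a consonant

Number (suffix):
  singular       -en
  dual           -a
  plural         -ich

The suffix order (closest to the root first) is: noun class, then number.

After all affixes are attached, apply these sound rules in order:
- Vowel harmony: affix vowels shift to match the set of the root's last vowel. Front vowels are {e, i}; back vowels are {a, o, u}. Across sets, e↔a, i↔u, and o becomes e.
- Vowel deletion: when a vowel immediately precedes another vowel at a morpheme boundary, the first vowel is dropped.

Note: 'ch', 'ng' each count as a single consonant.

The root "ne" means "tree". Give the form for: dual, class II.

Attach noun class class II -och (after vowel 'e') → neoch.
Attach number dual -a → neocha.
Apply vowel harmony: neocha → neeche.
Apply vowel deletion: neeche → neche.

neche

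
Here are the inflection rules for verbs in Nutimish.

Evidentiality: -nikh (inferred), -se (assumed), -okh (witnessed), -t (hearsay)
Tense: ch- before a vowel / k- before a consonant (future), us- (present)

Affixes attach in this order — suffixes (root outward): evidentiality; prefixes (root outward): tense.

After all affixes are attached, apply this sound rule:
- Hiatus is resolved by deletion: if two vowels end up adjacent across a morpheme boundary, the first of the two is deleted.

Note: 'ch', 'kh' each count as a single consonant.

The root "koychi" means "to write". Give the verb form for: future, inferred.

Attach evidentiality inferred -nikh → koychinikh.
Attach tense future k- (before consonant 'k') → kkoychinikh.
Vowel deletion: no change.

kkoychinikh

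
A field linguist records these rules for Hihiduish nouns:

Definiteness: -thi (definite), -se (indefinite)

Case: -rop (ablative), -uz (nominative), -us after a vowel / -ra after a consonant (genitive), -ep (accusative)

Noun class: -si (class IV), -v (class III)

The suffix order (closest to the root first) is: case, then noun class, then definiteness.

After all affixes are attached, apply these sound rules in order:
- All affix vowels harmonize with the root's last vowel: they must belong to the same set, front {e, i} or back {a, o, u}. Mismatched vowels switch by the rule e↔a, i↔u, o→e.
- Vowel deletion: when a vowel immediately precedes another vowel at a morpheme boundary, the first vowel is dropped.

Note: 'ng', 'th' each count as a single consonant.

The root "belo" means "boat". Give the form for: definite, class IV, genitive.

belussuthu

Attach case genitive -us (after vowel 'o') → belous.
Attach noun class class IV -si → beloussi.
Attach definiteness definite -thi → beloussithi.
Apply vowel harmony: beloussithi → beloussuthu.
Apply vowel deletion: beloussuthu → belussuthu.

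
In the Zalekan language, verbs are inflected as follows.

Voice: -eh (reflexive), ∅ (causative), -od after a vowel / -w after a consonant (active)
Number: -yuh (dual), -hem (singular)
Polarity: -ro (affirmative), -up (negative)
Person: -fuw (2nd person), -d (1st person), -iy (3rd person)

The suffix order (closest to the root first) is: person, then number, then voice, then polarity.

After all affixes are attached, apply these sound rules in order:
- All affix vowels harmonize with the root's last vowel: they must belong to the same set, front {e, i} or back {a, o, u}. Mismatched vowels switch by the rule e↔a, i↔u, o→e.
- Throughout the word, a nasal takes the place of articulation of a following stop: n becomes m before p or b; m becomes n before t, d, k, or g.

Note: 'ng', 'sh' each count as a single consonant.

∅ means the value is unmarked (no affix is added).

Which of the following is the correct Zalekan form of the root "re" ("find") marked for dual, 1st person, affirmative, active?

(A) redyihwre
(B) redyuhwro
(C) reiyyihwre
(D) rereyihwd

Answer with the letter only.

Attach person 1st person -d → red.
Attach number dual -yuh → redyuh.
Attach voice active -w (after consonant 'h') → redyuhw.
Attach polarity affirmative -ro → redyuhwro.
Apply vowel harmony: redyuhwro → redyihwre.
Nasal assimilation: no change.
So the correct form is redyihwre, option (A).
(C) reiyyihwre is wrong: it uses 3rd person instead of 1st person for person.
(B) redyuhwro is wrong: it fails to apply the sound rule(s).
(D) rereyihwd is wrong: it has the affixes in the wrong order.

A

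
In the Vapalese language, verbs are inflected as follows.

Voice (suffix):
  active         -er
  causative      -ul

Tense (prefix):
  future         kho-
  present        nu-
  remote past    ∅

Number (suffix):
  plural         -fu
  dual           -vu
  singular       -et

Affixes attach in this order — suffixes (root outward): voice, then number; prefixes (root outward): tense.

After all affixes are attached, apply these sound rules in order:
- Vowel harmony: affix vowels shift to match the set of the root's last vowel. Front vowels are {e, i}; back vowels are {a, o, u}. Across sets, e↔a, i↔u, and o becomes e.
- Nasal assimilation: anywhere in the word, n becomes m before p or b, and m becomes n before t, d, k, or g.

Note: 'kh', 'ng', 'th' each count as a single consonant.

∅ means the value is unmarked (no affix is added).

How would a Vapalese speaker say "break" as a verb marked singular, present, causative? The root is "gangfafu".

Attach voice causative -ul → gangfafuul.
Attach number singular -et → gangfafuulet.
Attach tense present nu- → nugangfafuulet.
Apply vowel harmony: nugangfafuulet → nugangfafuulat.
Nasal assimilation: no change.

nugangfafuulat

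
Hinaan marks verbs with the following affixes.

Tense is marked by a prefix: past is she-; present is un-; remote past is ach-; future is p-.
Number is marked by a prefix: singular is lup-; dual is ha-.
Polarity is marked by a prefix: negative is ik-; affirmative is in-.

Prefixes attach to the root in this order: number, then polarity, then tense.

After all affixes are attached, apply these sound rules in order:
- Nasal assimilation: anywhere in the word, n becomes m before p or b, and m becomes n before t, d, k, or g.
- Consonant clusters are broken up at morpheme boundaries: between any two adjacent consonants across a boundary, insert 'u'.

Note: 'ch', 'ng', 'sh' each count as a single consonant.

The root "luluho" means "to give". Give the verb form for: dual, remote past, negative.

Attach number dual ha- → haluluho.
Attach polarity negative ik- → ikhaluluho.
Attach tense remote past ach- → achikhaluluho.
Nasal assimilation: no change.
Apply epenthesis: achikhaluluho → achikuhaluluho.

achikuhaluluho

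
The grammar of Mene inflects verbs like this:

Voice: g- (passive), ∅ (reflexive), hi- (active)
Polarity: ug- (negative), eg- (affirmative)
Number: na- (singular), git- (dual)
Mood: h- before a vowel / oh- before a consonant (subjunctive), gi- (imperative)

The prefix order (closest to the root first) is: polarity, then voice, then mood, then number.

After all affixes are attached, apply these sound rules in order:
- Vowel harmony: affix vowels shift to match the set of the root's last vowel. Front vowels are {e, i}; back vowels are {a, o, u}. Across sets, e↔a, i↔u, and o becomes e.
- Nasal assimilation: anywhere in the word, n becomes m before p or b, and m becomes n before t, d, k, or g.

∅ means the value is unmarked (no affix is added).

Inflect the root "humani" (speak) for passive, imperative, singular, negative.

Attach polarity negative ug- → ughumani.
Attach voice passive g- → gughumani.
Attach mood imperative gi- → gigughumani.
Attach number singular na- → nagigughumani.
Apply vowel harmony: nagigughumani → negigighumani.
Nasal assimilation: no change.

negigighumani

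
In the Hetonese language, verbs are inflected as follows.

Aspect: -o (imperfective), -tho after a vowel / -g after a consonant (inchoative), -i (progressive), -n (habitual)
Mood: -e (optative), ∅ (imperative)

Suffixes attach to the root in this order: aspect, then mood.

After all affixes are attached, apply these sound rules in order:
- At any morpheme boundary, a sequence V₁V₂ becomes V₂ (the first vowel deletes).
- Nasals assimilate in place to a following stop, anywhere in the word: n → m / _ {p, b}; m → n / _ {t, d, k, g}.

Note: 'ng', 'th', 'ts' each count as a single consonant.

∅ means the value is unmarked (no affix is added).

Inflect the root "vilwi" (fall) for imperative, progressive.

Attach aspect progressive -i → vilwii.
mood = imperative: zero marking, form stays vilwii.
Apply vowel deletion: vilwii → vilwi.
Nasal assimilation: no change.

vilwi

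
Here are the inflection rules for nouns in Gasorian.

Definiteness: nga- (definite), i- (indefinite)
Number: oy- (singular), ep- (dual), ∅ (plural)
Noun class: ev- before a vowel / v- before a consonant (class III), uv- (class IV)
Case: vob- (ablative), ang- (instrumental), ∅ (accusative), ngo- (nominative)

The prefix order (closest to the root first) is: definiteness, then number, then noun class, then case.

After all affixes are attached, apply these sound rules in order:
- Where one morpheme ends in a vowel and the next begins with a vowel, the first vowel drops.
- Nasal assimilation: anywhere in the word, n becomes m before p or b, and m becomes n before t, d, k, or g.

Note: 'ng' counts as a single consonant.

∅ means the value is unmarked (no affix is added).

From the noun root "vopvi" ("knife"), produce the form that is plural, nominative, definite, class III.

ngovngavopvi

Attach definiteness definite nga- → ngavopvi.
number = plural: zero marking, form stays ngavopvi.
Attach noun class class III v- (before consonant 'ng') → vngavopvi.
Attach case nominative ngo- → ngovngavopvi.
Vowel deletion: no change.
Nasal assimilation: no change.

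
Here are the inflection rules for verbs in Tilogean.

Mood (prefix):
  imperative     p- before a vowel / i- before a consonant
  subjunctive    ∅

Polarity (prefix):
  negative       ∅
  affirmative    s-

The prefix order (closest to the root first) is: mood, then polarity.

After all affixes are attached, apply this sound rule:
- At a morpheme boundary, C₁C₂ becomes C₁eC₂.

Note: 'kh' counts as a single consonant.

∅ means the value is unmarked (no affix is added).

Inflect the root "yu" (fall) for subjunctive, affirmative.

mood = subjunctive: zero marking, form stays yu.
Attach polarity affirmative s- → syu.
Apply epenthesis: syu → seyu.

seyu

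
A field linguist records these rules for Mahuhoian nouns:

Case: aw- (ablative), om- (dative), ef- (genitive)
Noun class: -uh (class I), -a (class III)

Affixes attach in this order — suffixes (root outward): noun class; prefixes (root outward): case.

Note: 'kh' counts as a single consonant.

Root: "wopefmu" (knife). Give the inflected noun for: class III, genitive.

efwopefmua

Attach case genitive ef- → efwopefmu.
Attach noun class class III -a → efwopefmua.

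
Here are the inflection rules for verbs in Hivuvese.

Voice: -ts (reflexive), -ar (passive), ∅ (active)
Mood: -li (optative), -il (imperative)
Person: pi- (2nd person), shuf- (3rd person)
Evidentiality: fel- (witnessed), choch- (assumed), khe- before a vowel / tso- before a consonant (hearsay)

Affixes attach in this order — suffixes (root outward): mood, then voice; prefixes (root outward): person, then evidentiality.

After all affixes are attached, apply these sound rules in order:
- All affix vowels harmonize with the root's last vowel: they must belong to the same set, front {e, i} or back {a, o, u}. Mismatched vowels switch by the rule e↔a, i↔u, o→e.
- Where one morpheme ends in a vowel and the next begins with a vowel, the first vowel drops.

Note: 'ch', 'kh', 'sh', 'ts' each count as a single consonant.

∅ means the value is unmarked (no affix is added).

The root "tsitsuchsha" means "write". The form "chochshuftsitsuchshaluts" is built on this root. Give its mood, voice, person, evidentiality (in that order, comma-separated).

optative, reflexive, 3rd person, assumed

Segment: choch-shuf-tsitsuchsha-li-ts.
mood: -li → optative.
voice: -ts → reflexive.
person: shuf- → 3rd person.
evidentiality: choch- → assumed.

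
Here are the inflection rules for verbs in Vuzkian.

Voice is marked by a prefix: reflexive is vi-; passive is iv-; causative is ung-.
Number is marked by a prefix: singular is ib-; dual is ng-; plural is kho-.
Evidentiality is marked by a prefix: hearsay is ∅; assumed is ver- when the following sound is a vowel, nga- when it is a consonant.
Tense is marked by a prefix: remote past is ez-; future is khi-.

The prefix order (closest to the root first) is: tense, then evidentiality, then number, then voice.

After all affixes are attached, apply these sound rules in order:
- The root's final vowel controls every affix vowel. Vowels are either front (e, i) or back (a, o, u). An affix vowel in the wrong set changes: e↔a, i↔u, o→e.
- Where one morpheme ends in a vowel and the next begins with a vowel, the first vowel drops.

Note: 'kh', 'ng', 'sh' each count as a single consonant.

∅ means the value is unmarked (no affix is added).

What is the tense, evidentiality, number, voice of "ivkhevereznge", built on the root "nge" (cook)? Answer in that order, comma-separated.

remote past, assumed, plural, passive

Segment: iv-kho-ver-ez-nge.
tense: ez- → remote past.
evidentiality: ver/nga- → assumed.
number: kho- → plural.
voice: iv- → passive.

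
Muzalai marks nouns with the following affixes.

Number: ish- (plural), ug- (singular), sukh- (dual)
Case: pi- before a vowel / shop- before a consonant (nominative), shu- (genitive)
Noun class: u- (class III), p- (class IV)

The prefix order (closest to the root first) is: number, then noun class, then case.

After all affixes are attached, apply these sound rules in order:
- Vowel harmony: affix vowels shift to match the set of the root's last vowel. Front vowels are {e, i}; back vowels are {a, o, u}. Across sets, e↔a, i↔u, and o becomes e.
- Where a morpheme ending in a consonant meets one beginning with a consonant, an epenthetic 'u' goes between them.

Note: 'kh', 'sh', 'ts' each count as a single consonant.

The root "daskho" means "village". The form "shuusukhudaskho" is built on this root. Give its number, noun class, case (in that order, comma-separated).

Segment: shu-u-sukh-daskho.
number: sukh- → dual.
noun class: u- → class III.
case: shu- → genitive.

dual, class III, genitive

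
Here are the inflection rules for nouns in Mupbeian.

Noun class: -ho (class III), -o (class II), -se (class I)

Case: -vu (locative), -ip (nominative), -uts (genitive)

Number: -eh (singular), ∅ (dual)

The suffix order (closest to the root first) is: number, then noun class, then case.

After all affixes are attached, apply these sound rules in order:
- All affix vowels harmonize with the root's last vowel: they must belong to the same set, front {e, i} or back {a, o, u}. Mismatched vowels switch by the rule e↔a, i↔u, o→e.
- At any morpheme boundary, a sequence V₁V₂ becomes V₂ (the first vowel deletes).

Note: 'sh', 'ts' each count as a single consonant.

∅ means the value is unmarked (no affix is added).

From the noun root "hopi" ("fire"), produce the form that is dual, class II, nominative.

number = dual: zero marking, form stays hopi.
Attach noun class class II -o → hopio.
Attach case nominative -ip → hopioip.
Apply vowel harmony: hopioip → hopieip.
Apply vowel deletion: hopieip → hopip.

hopip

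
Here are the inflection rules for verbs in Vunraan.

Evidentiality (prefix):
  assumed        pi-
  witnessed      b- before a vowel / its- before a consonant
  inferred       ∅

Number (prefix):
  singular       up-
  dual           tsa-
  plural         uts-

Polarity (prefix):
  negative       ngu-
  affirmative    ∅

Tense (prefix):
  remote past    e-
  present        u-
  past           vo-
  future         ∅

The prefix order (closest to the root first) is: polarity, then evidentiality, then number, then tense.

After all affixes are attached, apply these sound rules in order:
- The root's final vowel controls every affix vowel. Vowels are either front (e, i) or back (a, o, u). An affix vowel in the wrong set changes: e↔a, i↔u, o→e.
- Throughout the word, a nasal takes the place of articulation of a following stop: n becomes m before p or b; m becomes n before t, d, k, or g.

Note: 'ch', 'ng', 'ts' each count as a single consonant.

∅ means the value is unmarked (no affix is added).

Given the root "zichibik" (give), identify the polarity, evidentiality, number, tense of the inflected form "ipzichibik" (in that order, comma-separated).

Segment: up-zichibik.
polarity: ∅ → affirmative.
evidentiality: ∅ → inferred.
number: up- → singular.
tense: ∅ → future.

affirmative, inferred, singular, future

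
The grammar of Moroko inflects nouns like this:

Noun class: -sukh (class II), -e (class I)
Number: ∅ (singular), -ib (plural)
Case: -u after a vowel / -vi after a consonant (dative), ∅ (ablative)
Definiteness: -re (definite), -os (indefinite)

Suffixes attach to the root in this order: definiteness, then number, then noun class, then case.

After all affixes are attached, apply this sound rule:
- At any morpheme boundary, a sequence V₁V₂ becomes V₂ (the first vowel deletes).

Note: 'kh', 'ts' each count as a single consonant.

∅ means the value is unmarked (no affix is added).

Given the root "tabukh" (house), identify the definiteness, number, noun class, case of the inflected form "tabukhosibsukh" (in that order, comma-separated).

indefinite, plural, class II, ablative

Segment: tabukh-os-ib-sukh.
definiteness: -os → indefinite.
number: -ib → plural.
noun class: -sukh → class II.
case: ∅ → ablative.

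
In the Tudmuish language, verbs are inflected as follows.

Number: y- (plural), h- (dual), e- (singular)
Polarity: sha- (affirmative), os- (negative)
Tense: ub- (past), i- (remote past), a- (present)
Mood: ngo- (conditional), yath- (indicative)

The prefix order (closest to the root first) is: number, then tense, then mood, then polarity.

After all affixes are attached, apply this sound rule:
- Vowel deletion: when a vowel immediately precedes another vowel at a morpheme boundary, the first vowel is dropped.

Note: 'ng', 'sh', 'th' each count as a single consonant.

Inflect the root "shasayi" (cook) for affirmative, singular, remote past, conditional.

Attach number singular e- → eshasayi.
Attach tense remote past i- → ieshasayi.
Attach mood conditional ngo- → ngoieshasayi.
Attach polarity affirmative sha- → shangoieshasayi.
Apply vowel deletion: shangoieshasayi → shangeshasayi.

shangeshasayi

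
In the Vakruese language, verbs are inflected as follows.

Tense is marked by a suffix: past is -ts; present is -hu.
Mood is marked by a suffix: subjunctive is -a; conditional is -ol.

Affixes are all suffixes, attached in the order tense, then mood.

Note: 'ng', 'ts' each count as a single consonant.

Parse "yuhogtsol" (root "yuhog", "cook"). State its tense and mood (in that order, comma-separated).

Segment: yuhog-ts-ol.
tense: -ts → past.
mood: -ol → conditional.

past, conditional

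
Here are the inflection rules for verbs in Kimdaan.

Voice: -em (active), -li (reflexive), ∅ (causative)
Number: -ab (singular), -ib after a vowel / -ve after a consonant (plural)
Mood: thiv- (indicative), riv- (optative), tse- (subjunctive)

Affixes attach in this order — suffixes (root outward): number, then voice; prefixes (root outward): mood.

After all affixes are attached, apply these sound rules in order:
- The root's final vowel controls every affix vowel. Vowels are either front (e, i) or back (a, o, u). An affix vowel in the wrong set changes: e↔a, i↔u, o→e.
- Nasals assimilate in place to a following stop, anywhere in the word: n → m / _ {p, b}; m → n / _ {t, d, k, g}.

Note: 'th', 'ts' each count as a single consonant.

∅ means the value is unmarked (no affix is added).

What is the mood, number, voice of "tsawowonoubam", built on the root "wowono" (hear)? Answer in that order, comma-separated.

subjunctive, plural, active

Segment: tse-wowono-ib-em.
mood: tse- → subjunctive.
number: -ib/ve → plural.
voice: -em → active.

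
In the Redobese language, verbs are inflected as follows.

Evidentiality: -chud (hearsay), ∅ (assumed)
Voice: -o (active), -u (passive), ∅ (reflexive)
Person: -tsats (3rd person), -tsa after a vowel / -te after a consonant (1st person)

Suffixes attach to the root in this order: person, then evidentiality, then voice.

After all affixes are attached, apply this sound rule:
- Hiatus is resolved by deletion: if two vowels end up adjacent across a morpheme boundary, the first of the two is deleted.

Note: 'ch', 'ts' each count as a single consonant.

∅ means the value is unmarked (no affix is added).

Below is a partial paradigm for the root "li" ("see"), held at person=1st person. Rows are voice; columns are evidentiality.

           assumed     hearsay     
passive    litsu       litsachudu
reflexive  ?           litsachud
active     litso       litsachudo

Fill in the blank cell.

litsa

Attach person 1st person -tsa (after vowel 'i') → litsa.
evidentiality = assumed: zero marking, form stays litsa.
voice = reflexive: zero marking, form stays litsa.
Vowel deletion: no change.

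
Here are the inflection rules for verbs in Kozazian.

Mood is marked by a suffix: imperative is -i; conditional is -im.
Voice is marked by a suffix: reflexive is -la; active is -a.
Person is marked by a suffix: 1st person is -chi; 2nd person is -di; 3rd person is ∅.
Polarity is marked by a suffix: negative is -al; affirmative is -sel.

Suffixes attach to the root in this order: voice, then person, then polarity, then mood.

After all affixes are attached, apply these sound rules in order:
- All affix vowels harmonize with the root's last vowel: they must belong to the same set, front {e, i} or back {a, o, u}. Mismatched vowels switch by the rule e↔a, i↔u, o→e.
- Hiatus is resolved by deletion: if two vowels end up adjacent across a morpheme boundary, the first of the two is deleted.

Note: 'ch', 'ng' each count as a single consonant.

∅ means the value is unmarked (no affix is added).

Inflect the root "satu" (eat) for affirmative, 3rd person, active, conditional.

Attach voice active -a → satua.
person = 3rd person: zero marking, form stays satua.
Attach polarity affirmative -sel → satuasel.
Attach mood conditional -im → satuaselim.
Apply vowel harmony: satuaselim → satuasalum.
Apply vowel deletion: satuasalum → satasalum.

satasalum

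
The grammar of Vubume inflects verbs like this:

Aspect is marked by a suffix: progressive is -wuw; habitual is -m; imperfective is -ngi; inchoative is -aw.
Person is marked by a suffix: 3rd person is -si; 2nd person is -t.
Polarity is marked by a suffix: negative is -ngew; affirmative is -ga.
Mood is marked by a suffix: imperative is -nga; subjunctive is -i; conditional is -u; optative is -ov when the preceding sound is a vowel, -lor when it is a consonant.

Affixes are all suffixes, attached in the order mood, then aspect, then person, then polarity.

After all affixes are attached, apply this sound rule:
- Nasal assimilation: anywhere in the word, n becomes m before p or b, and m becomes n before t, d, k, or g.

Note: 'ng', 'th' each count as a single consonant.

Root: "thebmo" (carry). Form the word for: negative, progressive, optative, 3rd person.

thebmoovwuwsingew

Attach mood optative -ov (after vowel 'o') → thebmoov.
Attach aspect progressive -wuw → thebmoovwuw.
Attach person 3rd person -si → thebmoovwuwsi.
Attach polarity negative -ngew → thebmoovwuwsingew.
Nasal assimilation: no change.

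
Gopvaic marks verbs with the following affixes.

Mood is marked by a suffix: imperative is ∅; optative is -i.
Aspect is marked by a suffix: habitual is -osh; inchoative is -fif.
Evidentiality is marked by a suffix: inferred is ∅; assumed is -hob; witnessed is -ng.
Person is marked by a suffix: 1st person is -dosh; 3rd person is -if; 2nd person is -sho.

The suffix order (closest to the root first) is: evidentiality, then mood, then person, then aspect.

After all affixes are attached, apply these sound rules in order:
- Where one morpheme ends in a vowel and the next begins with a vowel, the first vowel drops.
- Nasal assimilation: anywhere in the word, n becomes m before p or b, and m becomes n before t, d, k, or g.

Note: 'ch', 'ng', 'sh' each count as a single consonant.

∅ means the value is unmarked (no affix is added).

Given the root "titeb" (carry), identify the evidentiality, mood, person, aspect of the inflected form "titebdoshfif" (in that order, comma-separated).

Segment: titeb-dosh-fif.
evidentiality: ∅ → inferred.
mood: ∅ → imperative.
person: -dosh → 1st person.
aspect: -fif → inchoative.

inferred, imperative, 1st person, inchoative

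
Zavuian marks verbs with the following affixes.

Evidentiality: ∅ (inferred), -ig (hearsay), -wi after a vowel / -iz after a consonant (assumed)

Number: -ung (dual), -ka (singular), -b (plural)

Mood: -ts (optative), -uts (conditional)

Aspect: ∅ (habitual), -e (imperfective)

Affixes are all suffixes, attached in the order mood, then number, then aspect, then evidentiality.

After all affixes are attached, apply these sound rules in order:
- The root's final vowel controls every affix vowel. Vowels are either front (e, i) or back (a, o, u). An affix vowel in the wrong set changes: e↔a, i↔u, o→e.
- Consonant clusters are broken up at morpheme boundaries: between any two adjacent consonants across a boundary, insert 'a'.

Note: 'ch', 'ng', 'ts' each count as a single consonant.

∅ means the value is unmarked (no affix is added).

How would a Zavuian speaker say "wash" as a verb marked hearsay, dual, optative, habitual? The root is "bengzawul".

bengzawulatsungug

Attach mood optative -ts → bengzawults.
Attach number dual -ung → bengzawultsung.
aspect = habitual: zero marking, form stays bengzawultsung.
Attach evidentiality hearsay -ig → bengzawultsungig.
Apply vowel harmony: bengzawultsungig → bengzawultsungug.
Apply epenthesis: bengzawultsungug → bengzawulatsungug.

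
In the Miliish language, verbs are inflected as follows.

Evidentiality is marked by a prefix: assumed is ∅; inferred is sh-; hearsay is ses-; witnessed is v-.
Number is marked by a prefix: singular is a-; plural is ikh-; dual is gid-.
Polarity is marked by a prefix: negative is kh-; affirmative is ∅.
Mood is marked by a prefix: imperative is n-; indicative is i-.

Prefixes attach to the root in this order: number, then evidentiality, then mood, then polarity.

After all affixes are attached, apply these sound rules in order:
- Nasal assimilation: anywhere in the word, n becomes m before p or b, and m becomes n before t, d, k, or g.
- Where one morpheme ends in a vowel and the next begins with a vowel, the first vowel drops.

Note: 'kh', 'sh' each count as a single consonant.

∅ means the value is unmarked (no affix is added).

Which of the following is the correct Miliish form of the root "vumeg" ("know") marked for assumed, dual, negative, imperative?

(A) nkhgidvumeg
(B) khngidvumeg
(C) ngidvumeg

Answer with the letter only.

Attach number dual gid- → gidvumeg.
evidentiality = assumed: zero marking, form stays gidvumeg.
Attach mood imperative n- → ngidvumeg.
Attach polarity negative kh- → khngidvumeg.
Nasal assimilation: no change.
Vowel deletion: no change.
So the correct form is khngidvumeg, option (B).
(C) ngidvumeg is wrong: it uses affirmative instead of negative for polarity.
(A) nkhgidvumeg is wrong: it has the affixes in the wrong order.

B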